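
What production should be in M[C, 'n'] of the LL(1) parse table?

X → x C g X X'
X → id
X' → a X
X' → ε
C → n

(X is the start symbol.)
To find M[C, 'n'], we find productions for C where 'n' is in the predict set (PREDICT(N → α) = (FIRST(α) \ {ε}) ∪ (FOLLOW(N) if α ⇒* ε)).

C → n: PREDICT = { 'n' }
  'n' is in predict set, so this production goes in M[C, 'n']

M[C, 'n'] = C → n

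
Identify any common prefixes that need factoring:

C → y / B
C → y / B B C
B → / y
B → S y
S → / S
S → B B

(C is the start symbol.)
Yes, C has productions with common prefix 'y / B'

Left-factoring is needed when two productions for the same non-terminal
share a common prefix on the right-hand side.

Productions for C:
  C → y / B
  C → y / B B C
Productions for B:
  B → / y
  B → S y
Productions for S:
  S → / S
  S → B B

Found common prefix 'y / B' in productions for C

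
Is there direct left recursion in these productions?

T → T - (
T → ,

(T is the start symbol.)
Yes, T is left-recursive

Direct left recursion occurs when N → N α for some non-terminal N (the right-hand side begins with the left-hand side itself).

T → T - (: LEFT RECURSIVE (starts with T)
T → ,: starts with ','

The grammar has direct left recursion on: T.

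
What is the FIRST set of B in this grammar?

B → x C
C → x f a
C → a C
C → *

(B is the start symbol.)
{ 'x' }

To compute FIRST(B), examine every production with B on the left-hand side, reading each right-hand side left to right until a non-nullable symbol is reached.

From B → x C:
  - x is a terminal: add 'x' and stop

Collecting: FIRST(B) = { 'x' }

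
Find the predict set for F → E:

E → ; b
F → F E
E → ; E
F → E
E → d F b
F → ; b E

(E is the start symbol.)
{ ';', 'd' }

PREDICT(F → E) = (FIRST(RHS) \ {ε}) ∪ (FOLLOW(F) if ε ∈ FIRST(RHS), i.e. RHS ⇒* ε)
FIRST(E) = { ';', 'd' }
FIRST(E) = { ';', 'd' }
ε ∉ FIRST(E), so FOLLOW(F) is not added.
PREDICT(F → E) = { ';', 'd' }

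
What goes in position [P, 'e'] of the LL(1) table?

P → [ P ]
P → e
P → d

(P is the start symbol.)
P → e

To find M[P, 'e'], we find productions for P where 'e' is in the predict set (PREDICT(N → α) = (FIRST(α) \ {ε}) ∪ (FOLLOW(N) if α ⇒* ε)).

P → [ P ]: PREDICT = { '[' }
P → e: PREDICT = { 'e' }
  'e' is in predict set, so this production goes in M[P, 'e']
P → d: PREDICT = { 'd' }

M[P, 'e'] = P → e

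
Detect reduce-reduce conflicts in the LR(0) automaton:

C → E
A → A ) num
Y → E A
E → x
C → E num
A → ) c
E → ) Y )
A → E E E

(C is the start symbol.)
A reduce-reduce conflict occurs when an LR(0) state has two complete items [A → α .] and [B → β .] — both call for a reduction, and with no lookahead the parser cannot choose between them.

Augment with C' → C and build the canonical LR(0) collection (I0 = CLOSURE({[C' → . C]}), then GOTO on every symbol after a dot until no new states appear). It has 17 states:
  I0: { [C → . E num], [C → . E], [C' → . C], [E → . ) Y )], [E → . x] }  — shift
  I1: { [E → ) . Y )], [E → . ) Y )], [E → . x], [Y → . E A] }  — shift
  I2: { [C' → C .] }  — accept
  I3: { [C → E . num], [C → E .] }  — shift, reduce
  I4: { [E → x .] }  — reduce
  I5: { [C → E num .] }  — reduce
  I6: { [A → . ) c], [A → . A ) num], [A → . E E E], [E → . ) Y )], [E → . x], [Y → E . A] }  — shift
  I7: { [E → ) Y . )] }  — shift
  I8: { [E → ) Y ) .] }  — reduce
  I9: { [A → ) . c], [E → ) . Y )], [E → . ) Y )], [E → . x], [Y → . E A] }  — shift
  I10: { [A → A . ) num], [Y → E A .] }  — shift, reduce
  I11: { [A → E . E E], [E → . ) Y )], [E → . x] }  — shift
  I12: { [A → E E . E], [E → . ) Y )], [E → . x] }  — shift
  I13: { [A → E E E .] }  — reduce
  I14: { [A → A ) . num] }  — shift
  I15: { [A → A ) num .] }  — reduce
  I16: { [A → ) c .] }  — reduce

No state contains more than one complete item.

Answer: No reduce-reduce conflicts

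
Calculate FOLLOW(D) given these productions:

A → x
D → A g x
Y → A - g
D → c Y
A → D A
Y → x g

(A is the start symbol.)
To compute FOLLOW(D), find every occurrence of D on a right-hand side N → α D β: add FIRST(β) \ {ε}, and if β is empty or nullable also add FOLLOW(N). Iterate to a fixed point.

In A → D A: D is followed by A, add FIRST(A) \ {ε} = { 'c', 'x' }

Taking the union: FOLLOW(D) = { 'c', 'x' }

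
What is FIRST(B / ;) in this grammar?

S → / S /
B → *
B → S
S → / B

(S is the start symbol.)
FIRST sets of the non-terminals involved (from the grammar, by fixed-point iteration):
  FIRST(B) = { '*', '/' }

To compute FIRST(B / ;), process the symbols left to right:
Symbol B is a non-terminal. Add FIRST(B) \ {ε} = { '*', '/' }
B is not nullable (ε ∉ FIRST(B)), so stop here.
FIRST(B / ;) = { '*', '/' }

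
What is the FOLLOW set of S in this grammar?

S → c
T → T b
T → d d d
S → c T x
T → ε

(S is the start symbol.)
S is the start symbol, so $ ∈ FOLLOW(S).
S does not occur on any right-hand side.

Taking the union: FOLLOW(S) = { $ }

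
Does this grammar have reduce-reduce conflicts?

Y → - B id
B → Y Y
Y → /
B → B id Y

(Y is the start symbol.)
A reduce-reduce conflict occurs when an LR(0) state has two complete items [A → α .] and [B → β .] — both call for a reduction, and with no lookahead the parser cannot choose between them.

Augment with Y' → Y and build the canonical LR(0) collection (I0 = CLOSURE({[Y' → . Y]}), then GOTO on every symbol after a dot until no new states appear). It has 9 states:
  I0: { [Y → . - B id], [Y → . /], [Y' → . Y] }  — shift
  I1: { [B → . B id Y], [B → . Y Y], [Y → - . B id], [Y → . - B id], [Y → . /] }  — shift
  I2: { [Y → / .] }  — reduce
  I3: { [Y' → Y .] }  — accept
  I4: { [B → B . id Y], [Y → - B . id] }  — shift
  I5: { [B → Y . Y], [Y → . - B id], [Y → . /] }  — shift
  I6: { [B → Y Y .] }  — reduce
  I7: { [B → B id . Y], [Y → - B id .], [Y → . - B id], [Y → . /] }  — shift, reduce
  I8: { [B → B id Y .] }  — reduce

No state contains more than one complete item.

Answer: No reduce-reduce conflicts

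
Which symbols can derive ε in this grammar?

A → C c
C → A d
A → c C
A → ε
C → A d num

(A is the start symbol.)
{ 'A' }

A non-terminal is nullable if it can derive ε (the empty string): either it has an ε-production, or it has a production whose right-hand side consists entirely of nullable non-terminals.

ε-productions: A → ε
So A is immediately nullable.
No further non-terminal can be added: every production for the remaining non-terminals contains a terminal or a non-nullable non-terminal.
Nullable = { 'A' }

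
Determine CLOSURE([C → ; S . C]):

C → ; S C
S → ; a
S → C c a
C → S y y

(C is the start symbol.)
Start with: [C → ; S . C]
  [C → ; S . C] has the dot before C: add [C → . ; S C], [C → . S y y]
  [C → . S y y] has the dot before S: add [S → . ; a], [S → . C c a]
No further items can be added.

CLOSURE = { [C → . ; S C], [C → . S y y], [C → ; S . C], [S → . ; a], [S → . C c a] }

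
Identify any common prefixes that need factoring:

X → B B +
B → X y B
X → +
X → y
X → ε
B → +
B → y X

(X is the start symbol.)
No, left-factoring is not needed

Left-factoring is needed when two productions for the same non-terminal
share a common prefix on the right-hand side.

Productions for X:
  X → B B +
  X → +
  X → y
  X → ε
Productions for B:
  B → X y B
  B → +
  B → y X

No common prefixes found.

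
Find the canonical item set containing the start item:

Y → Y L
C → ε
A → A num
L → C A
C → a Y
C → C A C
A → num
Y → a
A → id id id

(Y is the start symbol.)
{ [Y → . Y L], [Y → . a], [Y' → . Y] }

First, augment the grammar with Y' → Y
I₀ = CLOSURE({ [Y' → . Y] }):
  [Y' → . Y] has the dot before Y: add [Y → . Y L], [Y → . a]
No further items can be added.

I₀ = { [Y → . Y L], [Y → . a], [Y' → . Y] }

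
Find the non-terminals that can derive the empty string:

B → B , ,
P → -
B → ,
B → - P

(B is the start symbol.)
A non-terminal is nullable if it can derive ε (the empty string): either it has an ε-production, or it has a production whose right-hand side consists entirely of nullable non-terminals.

There are no ε-productions, so no non-terminal can derive ε.
No non-terminals are nullable.

Answer: None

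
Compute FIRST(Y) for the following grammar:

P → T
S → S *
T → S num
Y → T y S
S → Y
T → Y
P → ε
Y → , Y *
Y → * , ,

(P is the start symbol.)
{ '*', ',' }

FIRST sets of the other non-terminals involved (by the same procedure, iterated to a fixed point):
  FIRST(T) = { '*', ',' }

From Y → T y S:
  - T is a non-terminal: add FIRST(T) \ {ε} = { '*', ',' }
    T is not nullable, so stop
From Y → , Y *:
  - ',' is a terminal: add ',' and stop
From Y → * , ,:
  - '*' is a terminal: add '*' and stop

Collecting: FIRST(Y) = { '*', ',' }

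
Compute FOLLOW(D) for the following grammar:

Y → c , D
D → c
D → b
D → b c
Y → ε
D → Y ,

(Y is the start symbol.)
To compute FOLLOW(D), find every occurrence of D on a right-hand side N → α D β: add FIRST(β) \ {ε}, and if β is empty or nullable also add FOLLOW(N). Iterate to a fixed point.

In Y → c , D: D is at the end, add FOLLOW(Y)

The FOLLOW sets referred to above (computed the same way, to a fixed point):
  FOLLOW(Y) = { $, ',' }

Taking the union: FOLLOW(D) = { $, ',' }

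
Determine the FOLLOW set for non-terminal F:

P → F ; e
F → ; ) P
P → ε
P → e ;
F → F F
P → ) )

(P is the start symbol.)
In P → F ; e: F is followed by ';' e, add FIRST(';' e) \ {ε} = { ';' }
In F → F F: F is followed by F, add FIRST(F) \ {ε} = { ';' }
In F → F F: F is at the end; this adds FOLLOW(F) to itself — nothing new

Taking the union: FOLLOW(F) = { ';' }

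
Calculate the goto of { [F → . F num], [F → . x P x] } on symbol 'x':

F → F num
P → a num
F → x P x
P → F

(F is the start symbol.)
GOTO(I, 'x') = CLOSURE({ [A → αX.β] : [A → α.Xβ] ∈ I, X = 'x' })

Items with dot before 'x', with the dot advanced:
  [F → . x P x] → [F → x . P x]
Closure of the advanced items:
  [F → x . P x] has the dot before P: add [P → . a num], [P → . F]
  [P → . F] has the dot before F: add [F → . F num], [F → . x P x]

GOTO = { [F → . F num], [F → . x P x], [F → x . P x], [P → . F], [P → . a num] }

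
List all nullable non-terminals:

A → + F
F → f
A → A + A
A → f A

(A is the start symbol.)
A non-terminal is nullable if it can derive ε (the empty string): either it has an ε-production, or it has a production whose right-hand side consists entirely of nullable non-terminals.

There are no ε-productions, so no non-terminal can derive ε.
No non-terminals are nullable.

Answer: None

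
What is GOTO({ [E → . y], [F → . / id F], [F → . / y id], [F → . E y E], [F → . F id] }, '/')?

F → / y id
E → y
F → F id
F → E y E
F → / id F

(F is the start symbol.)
GOTO(I, '/') = CLOSURE({ [A → αX.β] : [A → α.Xβ] ∈ I, X = '/' })

Items with dot before '/', with the dot advanced:
  [F → . / id F] → [F → / . id F]
  [F → . / y id] → [F → / . y id]
Closure adds nothing (no advanced item has the dot before a non-terminal).

GOTO = { [F → / . id F], [F → / . y id] }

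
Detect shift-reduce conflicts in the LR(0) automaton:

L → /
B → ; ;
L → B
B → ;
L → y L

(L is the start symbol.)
Augment with L' → L and build the canonical LR(0) collection (I0 = CLOSURE({[L' → . L]}), then GOTO on every symbol after a dot until no new states appear). It has 8 states:
  I0: { [B → . ; ;], [B → . ;], [L → . /], [L → . B], [L → . y L], [L' → . L] }  — shift
  I1: { [L → / .] }  — reduce
  I2: { [B → ; . ;], [B → ; .] }  — shift, reduce
  I3: { [L → B .] }  — reduce
  I4: { [L' → L .] }  — accept
  I5: { [B → . ; ;], [B → . ;], [L → . /], [L → . B], [L → . y L], [L → y . L] }  — shift
  I6: { [L → y L .] }  — reduce
  I7: { [B → ; ; .] }  — reduce

I2 contains reduce item [B → ; .] and shift item [B → ; . ;] — shift-reduce conflict.

Answer: Yes — I2: [B → ; .] vs [B → ; . ;]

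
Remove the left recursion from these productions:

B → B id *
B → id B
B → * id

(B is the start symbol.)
B is directly left-recursive. The standard transformation for
  A → A α₁ | ... | A α_m | β₁ | ... | β_n
is
  A  → β₁ A' | ... | β_n A'
  A' → α₁ A' | ... | α_m A' | ε

B → id B becomes B → id B B'
B → * id becomes B → * id B'
B → B id * becomes B' → id * B'
Add B' → ε

Resulting grammar:
B → id B B'
B → * id B'
B' → id * B'
B' → ε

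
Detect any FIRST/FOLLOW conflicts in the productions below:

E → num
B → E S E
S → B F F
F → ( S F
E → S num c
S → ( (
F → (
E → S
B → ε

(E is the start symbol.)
Yes. B → E S E with FOLLOW(B) on { '(' }

A FIRST/FOLLOW conflict occurs when a non-terminal N has a nullable alternative N → β (β ⇒* ε) and another alternative N → α with FIRST(α) ∩ FOLLOW(N) ≠ ∅: on such a lookahead the parser cannot decide between expanding α and letting N vanish via β.

Nullable non-terminals: B.
FIRST sets used below: FIRST(E) = { '(', 'num' }

B: nullable alternative(s) B → ε; FOLLOW(B) = { '(' }
  B → E S E: FIRST \ {ε} = { '(', 'num' } — overlaps FOLLOW(B) on { '(' }: CONFLICT
  B → ε: FIRST \ {ε} = { } — this is the only nullable alternative, skip

E, F, S have no nullable alternative, so no FIRST/FOLLOW check is needed there.

So the grammar has 1 FIRST/FOLLOW conflict (marked CONFLICT above).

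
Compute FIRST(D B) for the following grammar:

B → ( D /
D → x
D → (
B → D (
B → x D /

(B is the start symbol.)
FIRST sets of the non-terminals involved (from the grammar, by fixed-point iteration):
  FIRST(D) = { '(', 'x' }

To compute FIRST(D B), process the symbols left to right:
Symbol D is a non-terminal. Add FIRST(D) \ {ε} = { '(', 'x' }
D is not nullable (ε ∉ FIRST(D)), so stop here.
FIRST(D B) = { '(', 'x' }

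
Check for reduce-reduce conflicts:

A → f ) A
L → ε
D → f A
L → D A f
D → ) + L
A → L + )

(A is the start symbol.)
No reduce-reduce conflicts

Augment with A' → A and build the canonical LR(0) collection (I0 = CLOSURE({[A' → . A]}), then GOTO on every symbol after a dot until no new states appear). It has 16 states:
  I0: { [A → . L + )], [A → . f ) A], [A' → . A], [D → . ) + L], [D → . f A], [L → . D A f], [L → .] }  — shift, reduce
  I1: { [D → ) . + L] }  — shift
  I2: { [A' → A .] }  — accept
  I3: { [A → . L + )], [A → . f ) A], [D → . ) + L], [D → . f A], [L → . D A f], [L → .], [L → D . A f] }  — shift, reduce
  I4: { [A → L . + )] }  — shift
  I5: { [A → . L + )], [A → . f ) A], [A → f . ) A], [D → . ) + L], [D → . f A], [D → f . A], [L → . D A f], [L → .] }  — shift, reduce
  I6: { [A → . L + )], [A → . f ) A], [A → f ) . A], [D → ) . + L], [D → . ) + L], [D → . f A], [L → . D A f], [L → .] }  — shift, reduce
  I7: { [D → f A .] }  — reduce
  I8: { [D → ) + . L], [D → . ) + L], [D → . f A], [L → . D A f], [L → .] }  — shift, reduce
  I9: { [A → f ) A .] }  — reduce
  I10: { [D → ) + L .] }  — reduce
  I11: { [A → . L + )], [A → . f ) A], [D → . ) + L], [D → . f A], [D → f . A], [L → . D A f], [L → .] }  — shift, reduce
  I12: { [A → L + . )] }  — shift
  I13: { [A → L + ) .] }  — reduce
  I14: { [L → D A . f] }  — shift
  I15: { [L → D A f .] }  — reduce

No state contains more than one complete item.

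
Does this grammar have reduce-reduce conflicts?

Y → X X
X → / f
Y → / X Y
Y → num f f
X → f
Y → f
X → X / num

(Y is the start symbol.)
Yes — I4: [X → f .] vs [Y → f .]; I16: [X → / f .] vs [X → f .]

Augment with Y' → Y and build the canonical LR(0) collection (I0 = CLOSURE({[Y' → . Y]}), then GOTO on every symbol after a dot until no new states appear). It has 19 states:
  I0: { [X → . / f], [X → . X / num], [X → . f], [Y → . / X Y], [Y → . X X], [Y → . f], [Y → . num f f], [Y' → . Y] }  — shift
  I1: { [X → . / f], [X → . X / num], [X → . f], [X → / . f], [Y → / . X Y] }  — shift
  I2: { [X → . / f], [X → . X / num], [X → . f], [X → X . / num], [Y → X . X] }  — shift
  I3: { [Y' → Y .] }  — accept
  I4: { [X → f .], [Y → f .] }  — 2 reduces
  I5: { [Y → num . f f] }  — shift
  I6: { [Y → num f . f] }  — shift
  I7: { [Y → num f f .] }  — reduce
  I8: { [X → / . f], [X → X / . num] }  — shift
  I9: { [X → X . / num], [Y → X X .] }  — shift, reduce
  I10: { [X → f .] }  — reduce
  I11: { [X → X / . num] }  — shift
  I12: { [X → X / num .] }  — reduce
  I13: { [X → / f .] }  — reduce
  I14: { [X → / . f] }  — shift
  I15: { [X → . / f], [X → . X / num], [X → . f], [X → X . / num], [Y → . / X Y], [Y → . X X], [Y → . f], [Y → . num f f], [Y → / X . Y] }  — shift
  I16: { [X → / f .], [X → f .] }  — 2 reduces
  I17: { [X → . / f], [X → . X / num], [X → . f], [X → / . f], [X → X / . num], [Y → / . X Y] }  — shift
  I18: { [Y → / X Y .] }  — reduce

I4 contains complete items [X → f .], [Y → f .] — reduce-reduce conflict.
I16 contains complete items [X → / f .], [X → f .] — reduce-reduce conflict.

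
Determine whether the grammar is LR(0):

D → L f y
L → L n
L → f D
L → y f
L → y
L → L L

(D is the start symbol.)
A grammar is LR(0) if no state in the canonical LR(0) collection has:
  - both a shift item (dot before a terminal) and a complete item (shift-reduce conflict), or
  - two or more complete items (reduce-reduce conflict; the accept item [D' → D .] counts as a complete item here).

Augment with D' → D and build the canonical LR(0) collection (I0 = CLOSURE({[D' → . D]}), then GOTO on every symbol after a dot until no new states appear). It has 11 states:
  I0: { [D → . L f y], [D' → . D], [L → . L L], [L → . L n], [L → . f D], [L → . y f], [L → . y] }  — shift
  I1: { [D' → D .] }  — accept
  I2: { [D → L . f y], [L → . L L], [L → . L n], [L → . f D], [L → . y f], [L → . y], [L → L . L], [L → L . n] }  — shift
  I3: { [D → . L f y], [L → . L L], [L → . L n], [L → . f D], [L → . y f], [L → . y], [L → f . D] }  — shift
  I4: { [L → y . f], [L → y .] }  — shift, reduce
  I5: { [L → y f .] }  — reduce
  I6: { [L → f D .] }  — reduce
  I7: { [L → . L L], [L → . L n], [L → . f D], [L → . y f], [L → . y], [L → L . L], [L → L . n], [L → L L .] }  — shift, reduce
  I8: { [D → . L f y], [D → L f . y], [L → . L L], [L → . L n], [L → . f D], [L → . y f], [L → . y], [L → f . D] }  — shift
  I9: { [L → L n .] }  — reduce
  I10: { [D → L f y .], [L → y . f], [L → y .] }  — shift, 2 reduces

Conflict in state I4:
  Shift-reduce conflict between [L → y .] and [L → y . f]
So the grammar is NOT LR(0).

Answer: No. Shift-reduce conflict between [L → y .] and [L → y . f]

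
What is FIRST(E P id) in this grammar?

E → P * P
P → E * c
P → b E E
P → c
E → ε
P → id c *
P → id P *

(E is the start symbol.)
{ '*', 'b', 'c', 'id' }

FIRST sets of the non-terminals involved (from the grammar, by fixed-point iteration):
  FIRST(E) = { '*', 'b', 'c', 'id', ε }
  FIRST(P) = { '*', 'b', 'c', 'id' }

To compute FIRST(E P id), process the symbols left to right:
Symbol E is a non-terminal. Add FIRST(E) \ {ε} = { '*', 'b', 'c', 'id' }
E is nullable (ε ∈ FIRST(E)), continue to the next symbol.
Symbol P is a non-terminal. Add FIRST(P) \ {ε} = { '*', 'b', 'c', 'id' }
P is not nullable (ε ∉ FIRST(P)), so stop here.
FIRST(E P id) = { '*', 'b', 'c', 'id' }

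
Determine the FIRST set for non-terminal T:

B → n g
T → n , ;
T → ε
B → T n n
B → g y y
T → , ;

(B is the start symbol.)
To compute FIRST(T), examine every production with T on the left-hand side, reading each right-hand side left to right until a non-nullable symbol is reached.

From T → n , ;:
  - n is a terminal: add 'n' and stop
From T → ε:
  - ε-production, so ε ∈ FIRST(T)
From T → , ;:
  - ',' is a terminal: add ',' and stop

Collecting: FIRST(T) = { ',', 'n', ε }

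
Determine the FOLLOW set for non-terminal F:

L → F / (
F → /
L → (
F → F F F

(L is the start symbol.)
To compute FOLLOW(F), find every occurrence of F on a right-hand side N → α F β: add FIRST(β) \ {ε}, and if β is empty or nullable also add FOLLOW(N). Iterate to a fixed point.

In L → F / (: F is followed by '/' '(', add FIRST('/' '(') \ {ε} = { '/' }
In F → F F F: F is followed by F F, add FIRST(F F) \ {ε} = { '/' }
In F → F F F: F is followed by F, add FIRST(F) \ {ε} = { '/' }
In F → F F F: F is at the end; this adds FOLLOW(F) to itself — nothing new

Taking the union: FOLLOW(F) = { '/' }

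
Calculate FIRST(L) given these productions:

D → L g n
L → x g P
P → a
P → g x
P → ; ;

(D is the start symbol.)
{ 'x' }

To compute FIRST(L), examine every production with L on the left-hand side, reading each right-hand side left to right until a non-nullable symbol is reached.

From L → x g P:
  - x is a terminal: add 'x' and stop

Collecting: FIRST(L) = { 'x' }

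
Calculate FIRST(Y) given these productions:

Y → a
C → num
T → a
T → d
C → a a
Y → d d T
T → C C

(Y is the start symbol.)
{ 'a', 'd' }

From Y → a:
  - a is a terminal: add 'a' and stop
From Y → d d T:
  - d is a terminal: add 'd' and stop

Collecting: FIRST(Y) = { 'a', 'd' }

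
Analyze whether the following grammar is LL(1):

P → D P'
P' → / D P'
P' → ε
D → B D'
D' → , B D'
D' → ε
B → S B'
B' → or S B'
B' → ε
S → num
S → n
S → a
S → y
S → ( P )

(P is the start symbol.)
Yes, the grammar is LL(1).

Relevant sets:
  FOLLOW(P') = { $, ')' }
  FOLLOW(D') = { $, ')', '/' }
  FOLLOW(B') = { $, ')', ',', '/' }

For P':
  PREDICT(P' → '/' D P') = { '/' }
  PREDICT(P' → ε) = { $, ')' }
For D':
  PREDICT(D' → ',' B D') = { ',' }
  PREDICT(D' → ε) = { $, ')', '/' }
For B':
  PREDICT(B' → or S B') = { 'or' }
  PREDICT(B' → ε) = { $, ')', ',', '/' }
For S:
  PREDICT(S → num) = { 'num' }
  PREDICT(S → n) = { 'n' }
  PREDICT(S → a) = { 'a' }
  PREDICT(S → y) = { 'y' }
  PREDICT(S → '(' P ')') = { '(' }
P, D, B have a single production, so nothing to check there.

All predict sets are disjoint. The grammar IS LL(1).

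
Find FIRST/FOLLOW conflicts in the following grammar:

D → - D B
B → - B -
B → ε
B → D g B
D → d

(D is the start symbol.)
A FIRST/FOLLOW conflict occurs when a non-terminal N has a nullable alternative N → β (β ⇒* ε) and another alternative N → α with FIRST(α) ∩ FOLLOW(N) ≠ ∅: on such a lookahead the parser cannot decide between expanding α and letting N vanish via β.

Nullable non-terminals: B.
FIRST sets used below: FIRST(D) = { '-', 'd' }

B: nullable alternative(s) B → ε; FOLLOW(B) = { $, '-', 'd', 'g' }
  B → - B -: FIRST \ {ε} = { '-' } — overlaps FOLLOW(B) on { '-' }: CONFLICT
  B → ε: FIRST \ {ε} = { } — this is the only nullable alternative, skip
  B → D g B: FIRST \ {ε} = { '-', 'd' } — overlaps FOLLOW(B) on { '-', 'd' }: CONFLICT

D has no nullable alternative, so no FIRST/FOLLOW check is needed there.

So the grammar has 2 FIRST/FOLLOW conflicts (marked CONFLICT above).

Answer: Yes. B → '-' B '-' with FOLLOW(B) on { '-' }; B → D g B with FOLLOW(B) on { '-', 'd' }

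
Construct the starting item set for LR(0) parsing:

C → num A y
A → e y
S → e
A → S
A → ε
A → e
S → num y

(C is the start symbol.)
First, augment the grammar with C' → C
I₀ = CLOSURE({ [C' → . C] }):
  [C' → . C] has the dot before C: add [C → . num A y]
No further items can be added.

I₀ = { [C → . num A y], [C' → . C] }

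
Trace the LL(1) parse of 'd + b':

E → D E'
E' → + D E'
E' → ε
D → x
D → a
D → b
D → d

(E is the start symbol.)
Stack is shown with the top on the left.

Stack     Input    Action
-------------------------
E $       d + b $  output E → D E'
D E' $    d + b $  output D → d
d E' $    d + b $  match 'd'
E' $      + b $    output E' → + D E'
+ D E' $  + b $    match '+'
D E' $    b $      output D → b
b E' $    b $      match 'b'
E' $      $        output E' → ε
$         $        accept

The string is accepted.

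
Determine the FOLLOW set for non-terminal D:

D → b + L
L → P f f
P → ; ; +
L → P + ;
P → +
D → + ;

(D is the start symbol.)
D is the start symbol, so $ ∈ FOLLOW(D).
D does not occur on any right-hand side.

Taking the union: FOLLOW(D) = { $ }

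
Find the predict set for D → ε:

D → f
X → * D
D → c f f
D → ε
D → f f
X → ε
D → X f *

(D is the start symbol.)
{ $, 'f' }

PREDICT(D → ε) = (FIRST(RHS) \ {ε}) ∪ (FOLLOW(D) if ε ∈ FIRST(RHS), i.e. RHS ⇒* ε)
The right-hand side is ε (FIRST(ε) = { ε }), so the predict set is FOLLOW(D) = { $, 'f' }
PREDICT(D → ε) = { $, 'f' }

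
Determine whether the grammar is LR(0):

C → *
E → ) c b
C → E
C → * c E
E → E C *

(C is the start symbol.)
A grammar is LR(0) if no state in the canonical LR(0) collection has:
  - both a shift item (dot before a terminal) and a complete item (shift-reduce conflict), or
  - two or more complete items (reduce-reduce conflict; the accept item [C' → C .] counts as a complete item here).

Augment with C' → C and build the canonical LR(0) collection (I0 = CLOSURE({[C' → . C]}), then GOTO on every symbol after a dot until no new states appear). It has 11 states:
  I0: { [C → . * c E], [C → . *], [C → . E], [C' → . C], [E → . ) c b], [E → . E C *] }  — shift
  I1: { [E → ) . c b] }  — shift
  I2: { [C → * . c E], [C → * .] }  — shift, reduce
  I3: { [C' → C .] }  — accept
  I4: { [C → . * c E], [C → . *], [C → . E], [C → E .], [E → . ) c b], [E → . E C *], [E → E . C *] }  — shift, reduce
  I5: { [E → E C . *] }  — shift
  I6: { [E → E C * .] }  — reduce
  I7: { [C → * c . E], [E → . ) c b], [E → . E C *] }  — shift
  I8: { [C → * c E .], [C → . * c E], [C → . *], [C → . E], [E → . ) c b], [E → . E C *], [E → E . C *] }  — shift, reduce
  I9: { [E → ) c . b] }  — shift
  I10: { [E → ) c b .] }  — reduce

Conflict in state I2:
  Shift-reduce conflict between [C → * .] and [C → * . c E]
So the grammar is NOT LR(0).

Answer: No. Shift-reduce conflict between [C → * .] and [C → * . c E]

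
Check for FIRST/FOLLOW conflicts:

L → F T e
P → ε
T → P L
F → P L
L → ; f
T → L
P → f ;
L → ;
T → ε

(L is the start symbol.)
Yes. P → f ';' with FOLLOW(P) on { 'f' }

Nullable non-terminals: P, T.
FIRST sets used below: FIRST(P) = { 'f', ε }, FIRST(L) = { ';', 'f' }

P: nullable alternative(s) P → ε; FOLLOW(P) = { ';', 'f' }
  P → ε: FIRST \ {ε} = { } — this is the only nullable alternative, skip
  P → f ;: FIRST \ {ε} = { 'f' } — overlaps FOLLOW(P) on { 'f' }: CONFLICT

T: nullable alternative(s) T → ε; FOLLOW(T) = { 'e' }
  T → P L: FIRST \ {ε} = { ';', 'f' } — disjoint from FOLLOW(T)
  T → L: FIRST \ {ε} = { ';', 'f' } — disjoint from FOLLOW(T)
  T → ε: FIRST \ {ε} = { } — this is the only nullable alternative, skip

F, L have no nullable alternative, so no FIRST/FOLLOW check is needed there.

So the grammar has 1 FIRST/FOLLOW conflict (marked CONFLICT above).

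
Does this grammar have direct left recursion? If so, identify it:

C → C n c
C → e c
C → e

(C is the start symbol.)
Yes, C is left-recursive

Direct left recursion occurs when N → N α for some non-terminal N (the right-hand side begins with the left-hand side itself).

C → C n c: LEFT RECURSIVE (starts with C)
C → e c: starts with e
C → e: starts with e

The grammar has direct left recursion on: C.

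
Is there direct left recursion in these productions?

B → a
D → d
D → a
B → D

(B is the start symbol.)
B → a: starts with a
D → d: starts with d
D → a: starts with a
B → D: starts with D

No direct left recursion found.

Answer: No direct left recursion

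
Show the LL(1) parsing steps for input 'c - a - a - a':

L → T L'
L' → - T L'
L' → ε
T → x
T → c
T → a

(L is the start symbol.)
LL(1) parsing maintains a stack (initially the start symbol over $) and the input. At each step: if the stack top is a terminal, match it against the current input token; if it is a non-terminal N, replace it with the RHS of M[N, lookahead] (the unique production whose predict set contains the lookahead).

Stack is shown with the top on the left.

Stack     Input            Action
---------------------------------
L $       c - a - a - a $  output L → T L'
T L' $    c - a - a - a $  output T → c
c L' $    c - a - a - a $  match 'c'
L' $      - a - a - a $    output L' → - T L'
- T L' $  - a - a - a $    match '-'
T L' $    a - a - a $      output T → a
a L' $    a - a - a $      match 'a'
L' $      - a - a $        output L' → - T L'
- T L' $  - a - a $        match '-'
T L' $    a - a $          output T → a
a L' $    a - a $          match 'a'
L' $      - a $            output L' → - T L'
- T L' $  - a $            match '-'
T L' $    a $              output T → a
a L' $    a $              match 'a'
L' $      $                output L' → ε
$         $                accept

The string is accepted.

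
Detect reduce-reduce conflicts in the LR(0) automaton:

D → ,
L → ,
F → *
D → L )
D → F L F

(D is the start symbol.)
A reduce-reduce conflict occurs when an LR(0) state has two complete items [A → α .] and [B → β .] — both call for a reduction, and with no lookahead the parser cannot choose between them.

Augment with D' → D and build the canonical LR(0) collection (I0 = CLOSURE({[D' → . D]}), then GOTO on every symbol after a dot until no new states appear). It has 10 states:
  I0: { [D → . ,], [D → . F L F], [D → . L )], [D' → . D], [F → . *], [L → . ,] }  — shift
  I1: { [F → * .] }  — reduce
  I2: { [D → , .], [L → , .] }  — 2 reduces
  I3: { [D' → D .] }  — accept
  I4: { [D → F . L F], [L → . ,] }  — shift
  I5: { [D → L . )] }  — shift
  I6: { [D → L ) .] }  — reduce
  I7: { [L → , .] }  — reduce
  I8: { [D → F L . F], [F → . *] }  — shift
  I9: { [D → F L F .] }  — reduce

I2 contains complete items [D → , .], [L → , .] — reduce-reduce conflict.

Answer: Yes — I2: [D → , .] vs [L → , .]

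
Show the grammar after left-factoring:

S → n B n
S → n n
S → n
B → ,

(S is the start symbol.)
Left-factoring transforms A → αβ₁ | αβ₂ into A → αA' and A' → β₁ | β₂
(α is the longest common prefix among the alternatives). Repeat until
no nonterminal has two alternatives with a common prefix.

Round 1: S has alternatives sharing prefix 'n'. Introduce S': S → n S'
  Add: S' → B n
  Add: S' → n
  Add: S' → ε

No remaining common prefixes — done.

Resulting grammar:
S → n S'
S' → B n
S' → n
S' → ε
B → ,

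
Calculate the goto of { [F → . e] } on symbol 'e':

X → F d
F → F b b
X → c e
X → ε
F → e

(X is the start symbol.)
GOTO(I, 'e') = CLOSURE({ [A → αX.β] : [A → α.Xβ] ∈ I, X = 'e' })

Items with dot before 'e', with the dot advanced:
  [F → . e] → [F → e .]
Closure adds nothing (no advanced item has the dot before a non-terminal).

GOTO = { [F → e .] }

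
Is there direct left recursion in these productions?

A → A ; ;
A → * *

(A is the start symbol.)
A → A ; ;: LEFT RECURSIVE (starts with A)
A → * *: starts with '*'

The grammar has direct left recursion on: A.

Answer: Yes, A is left-recursive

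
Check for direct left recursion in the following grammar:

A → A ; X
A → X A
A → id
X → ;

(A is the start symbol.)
A → A ; X: LEFT RECURSIVE (starts with A)
A → X A: starts with X
A → id: starts with id
X → ;: starts with ';'

The grammar has direct left recursion on: A.

Answer: Yes, A is left-recursive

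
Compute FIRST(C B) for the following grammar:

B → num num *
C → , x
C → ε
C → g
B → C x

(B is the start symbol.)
{ ',', 'g', 'num', 'x' }

FIRST sets of the non-terminals involved (from the grammar, by fixed-point iteration):
  FIRST(C) = { ',', 'g', ε }
  FIRST(B) = { ',', 'g', 'num', 'x' }

To compute FIRST(C B), process the symbols left to right:
Symbol C is a non-terminal. Add FIRST(C) \ {ε} = { ',', 'g' }
C is nullable (ε ∈ FIRST(C)), continue to the next symbol.
Symbol B is a non-terminal. Add FIRST(B) \ {ε} = { ',', 'g', 'num', 'x' }
B is not nullable (ε ∉ FIRST(B)), so stop here.
FIRST(C B) = { ',', 'g', 'num', 'x' }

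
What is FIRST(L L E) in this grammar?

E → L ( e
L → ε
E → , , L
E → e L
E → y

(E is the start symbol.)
FIRST sets of the non-terminals involved (from the grammar, by fixed-point iteration):
  FIRST(L) = { ε }
  FIRST(E) = { '(', ',', 'e', 'y' }

To compute FIRST(L L E), process the symbols left to right:
Symbol L is a non-terminal. Add FIRST(L) \ {ε} = { }
L is nullable (ε ∈ FIRST(L)), continue to the next symbol.
Symbol L is a non-terminal. Add FIRST(L) \ {ε} = { }
L is nullable (ε ∈ FIRST(L)), continue to the next symbol.
Symbol E is a non-terminal. Add FIRST(E) \ {ε} = { '(', ',', 'e', 'y' }
E is not nullable (ε ∉ FIRST(E)), so stop here.
FIRST(L L E) = { '(', ',', 'e', 'y' }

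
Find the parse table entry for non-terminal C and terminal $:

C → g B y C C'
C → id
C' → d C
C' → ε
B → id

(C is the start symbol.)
Empty (error entry)

To find M[C, $], we find productions for C where $ is in the predict set (PREDICT(N → α) = (FIRST(α) \ {ε}) ∪ (FOLLOW(N) if α ⇒* ε)).

C → g B y C C': PREDICT = { 'g' }
C → id: PREDICT = { 'id' }

M[C, $] is empty (no production applies)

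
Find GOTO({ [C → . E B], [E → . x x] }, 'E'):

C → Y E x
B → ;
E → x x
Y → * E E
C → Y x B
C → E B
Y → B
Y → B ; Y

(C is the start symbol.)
{ [B → . ;], [C → E . B] }

GOTO(I, 'E') = CLOSURE({ [A → αX.β] : [A → α.Xβ] ∈ I, X = 'E' })

Items with dot before 'E', with the dot advanced:
  [C → . E B] → [C → E . B]
Closure of the advanced items:
  [C → E . B] has the dot before B: add [B → . ;]

GOTO = { [B → . ;], [C → E . B] }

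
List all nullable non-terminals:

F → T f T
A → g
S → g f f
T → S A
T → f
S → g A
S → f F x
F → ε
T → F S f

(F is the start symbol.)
{ 'F' }

A non-terminal is nullable if it can derive ε (the empty string): either it has an ε-production, or it has a production whose right-hand side consists entirely of nullable non-terminals.

ε-productions: F → ε
So F is immediately nullable.
No further non-terminal can be added: every production for the remaining non-terminals contains a terminal or a non-nullable non-terminal.
Nullable = { 'F' }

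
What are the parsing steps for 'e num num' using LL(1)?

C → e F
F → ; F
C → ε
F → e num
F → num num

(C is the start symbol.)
Stack is shown with the top on the left.

Stack      Input        Action
------------------------------
C $        e num num $  output C → e F
e F $      e num num $  match 'e'
F $        num num $    output F → num num
num num $  num num $    match 'num'
num $      num $        match 'num'
$          $            accept

The string is accepted.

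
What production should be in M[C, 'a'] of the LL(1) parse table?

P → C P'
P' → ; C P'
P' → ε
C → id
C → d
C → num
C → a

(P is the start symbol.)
To find M[C, 'a'], we find productions for C where 'a' is in the predict set (PREDICT(N → α) = (FIRST(α) \ {ε}) ∪ (FOLLOW(N) if α ⇒* ε)).

C → id: PREDICT = { 'id' }
C → d: PREDICT = { 'd' }
C → num: PREDICT = { 'num' }
C → a: PREDICT = { 'a' }
  'a' is in predict set, so this production goes in M[C, 'a']

M[C, 'a'] = C → a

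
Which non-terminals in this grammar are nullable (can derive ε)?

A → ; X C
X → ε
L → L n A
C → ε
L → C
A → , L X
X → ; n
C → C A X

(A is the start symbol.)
{ 'C', 'L', 'X' }

A non-terminal is nullable if it can derive ε (the empty string): either it has an ε-production, or it has a production whose right-hand side consists entirely of nullable non-terminals.

ε-productions: X → ε, C → ε
So X, C are immediately nullable.
L → C: every symbol on the right is nullable, so L is nullable too.
No further non-terminal can be added: every production for the remaining non-terminals contains a terminal or a non-nullable non-terminal.
Nullable = { 'C', 'L', 'X' }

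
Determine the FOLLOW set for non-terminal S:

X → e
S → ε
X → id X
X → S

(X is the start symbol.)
{ $ }

In X → S: S is at the end, add FOLLOW(X)

The FOLLOW sets referred to above (computed the same way, to a fixed point):
  FOLLOW(X) = { $ }

Taking the union: FOLLOW(S) = { $ }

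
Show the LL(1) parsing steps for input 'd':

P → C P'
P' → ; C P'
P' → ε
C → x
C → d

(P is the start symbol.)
Stack is shown with the top on the left.

Stack   Input  Action
---------------------
P $     d $    output P → C P'
C P' $  d $    output C → d
d P' $  d $    match 'd'
P' $    $      output P' → ε
$       $      accept

The string is accepted.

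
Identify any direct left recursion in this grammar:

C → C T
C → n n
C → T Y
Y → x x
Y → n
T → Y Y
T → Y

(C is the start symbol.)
Direct left recursion occurs when N → N α for some non-terminal N (the right-hand side begins with the left-hand side itself).

C → C T: LEFT RECURSIVE (starts with C)
C → n n: starts with n
C → T Y: starts with T
Y → x x: starts with x
Y → n: starts with n
T → Y Y: starts with Y
T → Y: starts with Y

The grammar has direct left recursion on: C.

Answer: Yes, C is left-recursive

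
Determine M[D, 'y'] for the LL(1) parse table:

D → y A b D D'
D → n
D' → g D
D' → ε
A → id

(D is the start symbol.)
To find M[D, 'y'], we find productions for D where 'y' is in the predict set (PREDICT(N → α) = (FIRST(α) \ {ε}) ∪ (FOLLOW(N) if α ⇒* ε)).

D → y A b D D': PREDICT = { 'y' }
  'y' is in predict set, so this production goes in M[D, 'y']
D → n: PREDICT = { 'n' }

M[D, 'y'] = D → y A b D D'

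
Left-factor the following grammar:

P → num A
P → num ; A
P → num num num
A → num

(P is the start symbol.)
P → num P'
P' → A
P' → ; A
P' → num num
A → num

Left-factoring transforms A → αβ₁ | αβ₂ into A → αA' and A' → β₁ | β₂
(α is the longest common prefix among the alternatives). Repeat until
no nonterminal has two alternatives with a common prefix.

Round 1: P has alternatives sharing prefix 'num'. Introduce P': P → num P'
  Add: P' → A
  Add: P' → ; A
  Add: P' → num num

No remaining common prefixes — done.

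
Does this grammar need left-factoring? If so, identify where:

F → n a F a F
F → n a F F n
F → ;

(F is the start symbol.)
Yes, F has productions with common prefix 'n a F'

Left-factoring is needed when two productions for the same non-terminal
share a common prefix on the right-hand side.

Productions for F:
  F → n a F a F
  F → n a F F n
  F → ;

Found common prefix 'n a F' in productions for F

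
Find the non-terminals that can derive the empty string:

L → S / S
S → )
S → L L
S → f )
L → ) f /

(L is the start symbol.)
A non-terminal is nullable if it can derive ε (the empty string): either it has an ε-production, or it has a production whose right-hand side consists entirely of nullable non-terminals.

There are no ε-productions, so no non-terminal can derive ε.
No non-terminals are nullable.

Answer: None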